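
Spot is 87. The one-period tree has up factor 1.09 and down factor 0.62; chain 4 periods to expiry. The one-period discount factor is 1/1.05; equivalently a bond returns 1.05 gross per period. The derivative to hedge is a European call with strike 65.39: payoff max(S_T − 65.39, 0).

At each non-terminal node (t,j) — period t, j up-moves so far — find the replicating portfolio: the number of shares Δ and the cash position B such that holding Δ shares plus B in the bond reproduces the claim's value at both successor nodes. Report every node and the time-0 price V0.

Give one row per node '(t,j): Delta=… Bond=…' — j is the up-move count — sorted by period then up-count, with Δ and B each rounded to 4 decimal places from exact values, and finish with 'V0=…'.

(0,0): Delta=0.8768 Bond=-42.2323
(1,0): Delta=0.1337 Bond=-4.2577
(1,1): Delta=0.9162 Bond=-48.0729
(2,0): Delta=0.0000 Bond=0.0000
(2,1): Delta=0.1408 Bond=-4.8865
(2,2): Delta=0.9572 Bond=-54.7175
(3,0): Delta=0.0000 Bond=0.0000
(3,1): Delta=0.0000 Bond=0.0000
(3,2): Delta=0.1482 Bond=-5.6081
(3,3): Delta=1.0000 Bond=-62.2762
V0=34.0530

Since d<R<u, set p* = (R−d)/(u−d) = 0.9149; price each node as the discounted p*-expectation of its children.
Terminal payoffs: V(4,0)=0.0000, V(4,1)=0.0000, V(4,2)=0.0000, V(4,3)=4.4639, V(4,4)=57.4176
Node (3,0) S=20.7345: V=(p*·0.0000+(1−p*)·0.0000)/1.05=0.0000; Δ=(0.0000−0.0000)/(22.6006−12.8554)=0.0000; B=V−Δ·S=0.0000
Node (3,1) S=36.4527: V=(p*·0.0000+(1−p*)·0.0000)/1.05=0.0000; Δ=(0.0000−0.0000)/(39.7334−22.6006)=0.0000; B=V−Δ·S=0.0000
Node (3,2) S=64.0861: V=(p*·4.4639+(1−p*)·0.0000)/1.05=3.8895; Δ=(4.4639−0.0000)/(69.8539−39.7334)=0.1482; B=V−Δ·S=-5.6081
Node (3,3) S=112.6675: V=(p*·57.4176+(1−p*)·4.4639)/1.05=50.3913; Δ=(57.4176−4.4639)/(122.8076−69.8539)=1.0000; B=V−Δ·S=-62.2762
Node (2,0) S=33.4428: V=(p*·0.0000+(1−p*)·0.0000)/1.05=0.0000; Δ=(0.0000−0.0000)/(36.4527−20.7345)=0.0000; B=V−Δ·S=0.0000
Node (2,1) S=58.7946: V=(p*·3.8895+(1−p*)·0.0000)/1.05=3.3890; Δ=(3.8895−0.0000)/(64.0861−36.4527)=0.1408; B=V−Δ·S=-4.8865
Node (2,2) S=103.3647: V=(p*·50.3913+(1−p*)·3.8895)/1.05=44.2226; Δ=(50.3913−3.8895)/(112.6675−64.0861)=0.9572; B=V−Δ·S=-54.7175
Node (1,0) S=53.9400: V=(p*·3.3890+(1−p*)·0.0000)/1.05=2.9529; Δ=(3.3890−0.0000)/(58.7946−33.4428)=0.1337; B=V−Δ·S=-4.2577
Node (1,1) S=94.8300: V=(p*·44.2226+(1−p*)·3.3890)/1.05=38.8070; Δ=(44.2226−3.3890)/(103.3647−58.7946)=0.9162; B=V−Δ·S=-48.0729
Node (0,0) S=87.0000: V=(p*·38.8070+(1−p*)·2.9529)/1.05=34.0530; Δ=(38.8070−2.9529)/(94.8300−53.9400)=0.8768; B=V−Δ·S=-42.2323
Self-financing check: at every node Δ·S+B equals the discounted successor values.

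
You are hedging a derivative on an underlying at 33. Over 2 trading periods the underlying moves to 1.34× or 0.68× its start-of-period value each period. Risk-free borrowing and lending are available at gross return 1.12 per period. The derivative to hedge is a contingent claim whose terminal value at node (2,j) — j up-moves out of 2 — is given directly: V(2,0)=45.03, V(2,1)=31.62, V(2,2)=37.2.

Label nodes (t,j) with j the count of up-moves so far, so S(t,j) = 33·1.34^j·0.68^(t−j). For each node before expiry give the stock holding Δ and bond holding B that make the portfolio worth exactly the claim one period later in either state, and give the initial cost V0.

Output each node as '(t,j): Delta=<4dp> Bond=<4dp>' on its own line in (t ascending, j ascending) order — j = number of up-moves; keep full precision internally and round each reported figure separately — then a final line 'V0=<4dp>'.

(0,0): Delta=-0.0307 Bond=29.3867
(1,0): Delta=-0.9054 Bond=52.5414
(1,1): Delta=0.1912 Bond=23.0990
V0=28.3721

Under the risk-neutral measure, an up-move has probability p* = (R−d)/(u−d) = 0.6667 and values discount at R = 1.12.
Terminal payoffs: V(2,0)=45.0300, V(2,1)=31.6200, V(2,2)=37.2000
Node (1,0) S=22.4400: V=(p*·31.6200+(1−p*)·45.0300)/1.12=32.2232; Δ=(31.6200−45.0300)/(30.0696−15.2592)=-0.9054; B=V−Δ·S=52.5414
Node (1,1) S=44.2200: V=(p*·37.2000+(1−p*)·31.6200)/1.12=31.5536; Δ=(37.2000−31.6200)/(59.2548−30.0696)=0.1912; B=V−Δ·S=23.0990
Node (0,0) S=33.0000: V=(p*·31.5536+(1−p*)·32.2232)/1.12=28.3721; Δ=(31.5536−32.2232)/(44.2200−22.4400)=-0.0307; B=V−Δ·S=29.3867
Self-financing check: at every node Δ·S+B equals the discounted successor values.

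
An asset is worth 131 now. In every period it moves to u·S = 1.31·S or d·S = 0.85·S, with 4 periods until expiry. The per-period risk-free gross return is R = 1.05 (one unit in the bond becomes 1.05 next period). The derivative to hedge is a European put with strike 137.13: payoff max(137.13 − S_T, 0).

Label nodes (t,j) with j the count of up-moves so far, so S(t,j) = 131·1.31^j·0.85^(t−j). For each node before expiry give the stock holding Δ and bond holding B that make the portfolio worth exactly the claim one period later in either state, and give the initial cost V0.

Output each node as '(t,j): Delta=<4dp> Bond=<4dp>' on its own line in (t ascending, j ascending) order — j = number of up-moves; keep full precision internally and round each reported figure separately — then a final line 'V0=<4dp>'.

(0,0): Delta=-0.2854 Bond=51.3590
(1,0): Delta=-0.4856 Bond=76.2208
(1,1): Delta=-0.1165 Bond=24.9450
(2,0): Delta=-0.7594 Bond=105.9485
(2,1): Delta=-0.2546 Bond=46.3401
(2,2): Delta=0.0000 Bond=0.0000
(3,0): Delta=-1.0000 Bond=130.6000
(3,1): Delta=-0.5565 Bond=86.0857
(3,2): Delta=0.0000 Bond=0.0000
(3,3): Delta=0.0000 Bond=0.0000
V0=13.9727

Under the risk-neutral measure, an up-move has probability p* = (R−d)/(u−d) = 0.4348 and values discount at R = 1.05.
Terminal payoffs: V(4,0)=68.7472, V(4,1)=31.7400, V(4,2)=0.0000, V(4,3)=0.0000, V(4,4)=0.0000
  t=3,j=0: stock 80.4504 → up 105.3900 (V=31.7400), down 68.3828 (V=68.7472). Price 50.1496; hedge Δ=-1.0000, bond B=130.6000.
  t=3,j=1: stock 123.9882 → up 162.4246 (V=0.0000), down 105.3900 (V=31.7400). Price 17.0857; hedge Δ=-0.5565, bond B=86.0857.
  t=3,j=2: stock 191.0877 → up 250.3249 (V=0.0000), down 162.4246 (V=0.0000). Price 0.0000; hedge Δ=0.0000, bond B=0.0000.
  t=3,j=3: stock 294.4999 → up 385.7949 (V=0.0000), down 250.3249 (V=0.0000). Price 0.0000; hedge Δ=0.0000, bond B=0.0000.
  t=2,j=0: stock 94.6475 → up 123.9882 (V=17.0857), down 80.4504 (V=50.1496). Price 34.0705; hedge Δ=-0.7594, bond B=105.9485.
  t=2,j=1: stock 145.8685 → up 191.0877 (V=0.0000), down 123.9882 (V=17.0857). Price 9.1973; hedge Δ=-0.2546, bond B=46.3401.
  t=2,j=2: stock 224.8091 → up 294.4999 (V=0.0000), down 191.0877 (V=0.0000). Price 0.0000; hedge Δ=0.0000, bond B=0.0000.
  t=1,j=0: stock 111.3500 → up 145.8685 (V=9.1973), down 94.6475 (V=34.0705). Price 22.1486; hedge Δ=-0.4856, bond B=76.2208.
  t=1,j=1: stock 171.6100 → up 224.8091 (V=0.0000), down 145.8685 (V=9.1973). Price 4.9509; hedge Δ=-0.1165, bond B=24.9450.
  t=0,j=0: stock 131.0000 → up 171.6100 (V=4.9509), down 111.3500 (V=22.1486). Price 13.9727; hedge Δ=-0.2854, bond B=51.3590.
Self-financing check: at every node Δ·S+B equals the discounted successor values.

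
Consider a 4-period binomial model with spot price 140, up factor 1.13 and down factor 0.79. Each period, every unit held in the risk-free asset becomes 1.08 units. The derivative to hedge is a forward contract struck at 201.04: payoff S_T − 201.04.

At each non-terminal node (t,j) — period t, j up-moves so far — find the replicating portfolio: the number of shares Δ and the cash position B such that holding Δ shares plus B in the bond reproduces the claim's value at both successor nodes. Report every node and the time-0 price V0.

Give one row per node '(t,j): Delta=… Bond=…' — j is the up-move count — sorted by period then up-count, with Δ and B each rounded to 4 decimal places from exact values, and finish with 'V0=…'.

The replicating-portfolio and risk-neutral prices coincide; use p* = (1.08−0.79)/(1.13−0.79) = 0.8529 for the latter.
Payoff layer (t=4): V(4,0)=-146.5099, V(4,1)=-123.0412, V(4,2)=-89.4721, V(4,3)=-41.4556, V(4,4)=27.2263
Node (3,0) S=69.0255: V=(p*·-123.0412+(1−p*)·-146.5099)/1.08=-117.1227; Δ=(-123.0412−-146.5099)/(77.9988−54.5301)=1.0000; B=V−Δ·S=-186.1481
Node (3,1) S=98.7326: V=(p*·-89.4721+(1−p*)·-123.0412)/1.08=-87.4155; Δ=(-89.4721−-123.0412)/(111.5679−77.9988)=1.0000; B=V−Δ·S=-186.1481
Node (3,2) S=141.2251: V=(p*·-41.4556+(1−p*)·-89.4721)/1.08=-44.9230; Δ=(-41.4556−-89.4721)/(159.5844−111.5679)=1.0000; B=V−Δ·S=-186.1481
Node (3,3) S=202.0056: V=(p*·27.2263+(1−p*)·-41.4556)/1.08=15.8574; Δ=(27.2263−-41.4556)/(228.2663−159.5844)=1.0000; B=V−Δ·S=-186.1481
Node (2,0) S=87.3740: V=(p*·-87.4155+(1−p*)·-117.1227)/1.08=-84.9854; Δ=(-87.4155−-117.1227)/(98.7326−69.0255)=1.0000; B=V−Δ·S=-172.3594
Node (2,1) S=124.9780: V=(p*·-44.9230+(1−p*)·-87.4155)/1.08=-47.3814; Δ=(-44.9230−-87.4155)/(141.2251−98.7326)=1.0000; B=V−Δ·S=-172.3594
Node (2,2) S=178.7660: V=(p*·15.8574+(1−p*)·-44.9230)/1.08=6.4066; Δ=(15.8574−-44.9230)/(202.0056−141.2251)=1.0000; B=V−Δ·S=-172.3594
Node (1,0) S=110.6000: V=(p*·-47.3814+(1−p*)·-84.9854)/1.08=-48.9920; Δ=(-47.3814−-84.9854)/(124.9780−87.3740)=1.0000; B=V−Δ·S=-159.5920
Node (1,1) S=158.2000: V=(p*·6.4066+(1−p*)·-47.3814)/1.08=-1.3920; Δ=(6.4066−-47.3814)/(178.7660−124.9780)=1.0000; B=V−Δ·S=-159.5920
Node (0,0) S=140.0000: V=(p*·-1.3920+(1−p*)·-48.9920)/1.08=-7.7704; Δ=(-1.3920−-48.9920)/(158.2000−110.6000)=1.0000; B=V−Δ·S=-147.7704
Self-financing check: at every node Δ·S+B equals the discounted successor values.

(0,0): Delta=1.0000 Bond=-147.7704
(1,0): Delta=1.0000 Bond=-159.5920
(1,1): Delta=1.0000 Bond=-159.5920
(2,0): Delta=1.0000 Bond=-172.3594
(2,1): Delta=1.0000 Bond=-172.3594
(2,2): Delta=1.0000 Bond=-172.3594
(3,0): Delta=1.0000 Bond=-186.1481
(3,1): Delta=1.0000 Bond=-186.1481
(3,2): Delta=1.0000 Bond=-186.1481
(3,3): Delta=1.0000 Bond=-186.1481
V0=-7.7704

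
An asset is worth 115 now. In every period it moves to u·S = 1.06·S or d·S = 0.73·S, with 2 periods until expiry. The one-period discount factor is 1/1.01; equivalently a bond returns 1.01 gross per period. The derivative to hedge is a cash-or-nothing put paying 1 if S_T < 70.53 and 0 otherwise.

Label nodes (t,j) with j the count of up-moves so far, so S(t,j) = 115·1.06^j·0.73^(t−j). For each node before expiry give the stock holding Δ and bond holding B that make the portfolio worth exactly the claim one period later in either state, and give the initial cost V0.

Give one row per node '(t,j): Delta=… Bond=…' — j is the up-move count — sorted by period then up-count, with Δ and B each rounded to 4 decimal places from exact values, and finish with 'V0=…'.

(0,0): Delta=-0.0040 Bond=0.4771
(1,0): Delta=-0.0361 Bond=3.1803
(1,1): Delta=0.0000 Bond=0.0000
V0=0.0225

Since d<R<u, set p* = (R−d)/(u−d) = 0.8485; price each node as the discounted p*-expectation of its children.
At expiry t=2: V(2,0)=1.0000, V(2,1)=0.0000, V(2,2)=0.0000
Node (1,0) S=83.9500: V=(p*·0.0000+(1−p*)·1.0000)/1.01=0.1500; Δ=(0.0000−1.0000)/(88.9870−61.2835)=-0.0361; B=V−Δ·S=3.1803
Node (1,1) S=121.9000: V=(p*·0.0000+(1−p*)·0.0000)/1.01=0.0000; Δ=(0.0000−0.0000)/(129.2140−88.9870)=0.0000; B=V−Δ·S=0.0000
Node (0,0) S=115.0000: V=(p*·0.0000+(1−p*)·0.1500)/1.01=0.0225; Δ=(0.0000−0.1500)/(121.9000−83.9500)=-0.0040; B=V−Δ·S=0.4771
The time-0 hedge costs 0.0225, which is the no-arbitrage price.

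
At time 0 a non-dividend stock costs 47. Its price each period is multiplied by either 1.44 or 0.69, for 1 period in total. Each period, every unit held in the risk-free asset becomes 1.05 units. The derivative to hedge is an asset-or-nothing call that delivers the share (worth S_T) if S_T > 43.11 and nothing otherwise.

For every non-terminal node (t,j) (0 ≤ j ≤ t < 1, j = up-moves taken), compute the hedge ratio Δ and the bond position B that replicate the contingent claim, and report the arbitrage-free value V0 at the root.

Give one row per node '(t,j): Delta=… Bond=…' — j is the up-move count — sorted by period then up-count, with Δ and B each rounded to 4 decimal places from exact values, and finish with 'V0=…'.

The replicating-portfolio and risk-neutral prices coincide; use p* = (1.05−0.69)/(1.44−0.69) = 0.4800 for the latter.
Terminal values V(1,·): V(1,0)=0.0000, V(1,1)=67.6800
(0,0): S=47.0000. Δ = (V_up−V_dn)/(S_up−S_dn) = (67.6800−0.0000)/(67.6800−32.4300) = 1.9200. V = [p*·67.6800 + (1−p*)·0.0000]/1.05 = 30.9394. B = V − Δ·S = -59.3006.
Each (Δ,B) replicates both successor values, so the strategy is self-financing and V0 is arbitrage-free.

(0,0): Delta=1.9200 Bond=-59.3006
V0=30.9394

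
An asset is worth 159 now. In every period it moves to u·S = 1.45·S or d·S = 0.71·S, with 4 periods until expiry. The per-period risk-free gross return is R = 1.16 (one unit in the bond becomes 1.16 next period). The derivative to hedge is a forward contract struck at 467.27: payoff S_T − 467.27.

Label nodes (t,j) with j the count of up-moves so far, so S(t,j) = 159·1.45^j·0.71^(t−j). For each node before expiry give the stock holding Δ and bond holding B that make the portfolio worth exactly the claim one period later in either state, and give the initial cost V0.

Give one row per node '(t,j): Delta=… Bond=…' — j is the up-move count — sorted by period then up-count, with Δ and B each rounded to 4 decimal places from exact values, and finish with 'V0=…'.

(0,0): Delta=1.0000 Bond=-258.0691
(1,0): Delta=1.0000 Bond=-299.3601
(1,1): Delta=1.0000 Bond=-299.3601
(2,0): Delta=1.0000 Bond=-347.2577
(2,1): Delta=1.0000 Bond=-347.2577
(2,2): Delta=1.0000 Bond=-347.2577
(3,0): Delta=1.0000 Bond=-402.8190
(3,1): Delta=1.0000 Bond=-402.8190
(3,2): Delta=1.0000 Bond=-402.8190
(3,3): Delta=1.0000 Bond=-402.8190
V0=-99.0691

Risk-neutral probability p* = (R−d)/(u−d) = (1.16−0.71)/(1.45−0.71) = 0.6081.
Terminal values V(4,·): V(4,0)=-426.8654, V(4,1)=-384.7536, V(4,2)=-298.7506, V(4,3)=-123.1107, V(4,4)=235.5905
(3,0): S=56.9078. Δ = (V_up−V_dn)/(S_up−S_dn) = (-384.7536−-426.8654)/(82.5164−40.4046) = 1.0000. V = [p*·-384.7536 + (1−p*)·-426.8654]/1.16 = -345.9111. B = V − Δ·S = -402.8190.
(3,1): S=116.2203. Δ = (V_up−V_dn)/(S_up−S_dn) = (-298.7506−-384.7536)/(168.5194−82.5164) = 1.0000. V = [p*·-298.7506 + (1−p*)·-384.7536]/1.16 = -286.5987. B = V − Δ·S = -402.8190.
(3,2): S=237.3512. Δ = (V_up−V_dn)/(S_up−S_dn) = (-123.1107−-298.7506)/(344.1593−168.5194) = 1.0000. V = [p*·-123.1107 + (1−p*)·-298.7506]/1.16 = -165.4677. B = V − Δ·S = -402.8190.
(3,3): S=484.7314. Δ = (V_up−V_dn)/(S_up−S_dn) = (235.5905−-123.1107)/(702.8605−344.1593) = 1.0000. V = [p*·235.5905 + (1−p*)·-123.1107]/1.16 = 81.9124. B = V − Δ·S = -402.8190.
(2,0): S=80.1519. Δ = (V_up−V_dn)/(S_up−S_dn) = (-286.5987−-345.9111)/(116.2203−56.9078) = 1.0000. V = [p*·-286.5987 + (1−p*)·-345.9111]/1.16 = -267.1058. B = V − Δ·S = -347.2577.
(2,1): S=163.6905. Δ = (V_up−V_dn)/(S_up−S_dn) = (-165.4677−-286.5987)/(237.3512−116.2203) = 1.0000. V = [p*·-165.4677 + (1−p*)·-286.5987]/1.16 = -183.5672. B = V − Δ·S = -347.2577.
(2,2): S=334.2975. Δ = (V_up−V_dn)/(S_up−S_dn) = (81.9124−-165.4677)/(484.7314−237.3512) = 1.0000. V = [p*·81.9124 + (1−p*)·-165.4677]/1.16 = -12.9602. B = V − Δ·S = -347.2577.
(1,0): S=112.8900. Δ = (V_up−V_dn)/(S_up−S_dn) = (-183.5672−-267.1058)/(163.6905−80.1519) = 1.0000. V = [p*·-183.5672 + (1−p*)·-267.1058]/1.16 = -186.4701. B = V − Δ·S = -299.3601.
(1,1): S=230.5500. Δ = (V_up−V_dn)/(S_up−S_dn) = (-12.9602−-183.5672)/(334.2975−163.6905) = 1.0000. V = [p*·-12.9602 + (1−p*)·-183.5672]/1.16 = -68.8101. B = V − Δ·S = -299.3601.
(0,0): S=159.0000. Δ = (V_up−V_dn)/(S_up−S_dn) = (-68.8101−-186.4701)/(230.5500−112.8900) = 1.0000. V = [p*·-68.8101 + (1−p*)·-186.4701]/1.16 = -99.0691. B = V − Δ·S = -258.0691.
Self-financing check: at every node Δ·S+B equals the discounted successor values.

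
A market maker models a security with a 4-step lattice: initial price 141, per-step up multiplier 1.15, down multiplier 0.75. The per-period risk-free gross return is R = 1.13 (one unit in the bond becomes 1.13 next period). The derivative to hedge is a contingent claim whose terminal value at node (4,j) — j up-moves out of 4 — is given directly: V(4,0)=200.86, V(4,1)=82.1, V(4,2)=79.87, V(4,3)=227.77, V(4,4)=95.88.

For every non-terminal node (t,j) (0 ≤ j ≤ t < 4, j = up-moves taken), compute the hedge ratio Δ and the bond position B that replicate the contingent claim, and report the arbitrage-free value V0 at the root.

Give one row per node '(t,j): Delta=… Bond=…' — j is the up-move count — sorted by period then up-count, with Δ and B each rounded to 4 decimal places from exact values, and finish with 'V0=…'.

(0,0): Delta=-1.1439 Bond=233.8257
(1,0): Delta=2.4618 Bond=-117.0813
(1,1): Delta=-1.2676 Bond=284.2917
(2,0): Delta=-0.2247 Bond=80.7768
(2,1): Delta=2.5541 Bond=-143.5166
(2,2): Delta=-1.3988 Bond=345.7110
(3,0): Delta=-4.9912 Bond=374.8097
(3,1): Delta=-0.0611 Bond=76.3551
(3,2): Delta=2.6438 Bond=-174.7279
(3,3): Delta=-1.5376 Bond=420.4104
V0=72.5392

Risk-neutral probability p* = (R−d)/(u−d) = (1.13−0.75)/(1.15−0.75) = 0.9500.
Terminal values V(4,·): V(4,0)=200.8600, V(4,1)=82.1000, V(4,2)=79.8700, V(4,3)=227.7700, V(4,4)=95.8800
  t=3,j=0: stock 59.4844 → up 68.4070 (V=82.1000), down 44.6133 (V=200.8600). Price 77.9097; hedge Δ=-4.9912, bond B=374.8097.
  t=3,j=1: stock 91.2094 → up 104.8908 (V=79.8700), down 68.4070 (V=82.1000). Price 70.7801; hedge Δ=-0.0611, bond B=76.3551.
  t=3,j=2: stock 139.8544 → up 160.8325 (V=227.7700), down 104.8908 (V=79.8700). Price 195.0221; hedge Δ=2.6438, bond B=-174.7279.
  t=3,j=3: stock 214.4434 → up 246.6099 (V=95.8800), down 160.8325 (V=227.7700). Price 90.6854; hedge Δ=-1.5376, bond B=420.4104.
  t=2,j=0: stock 79.3125 → up 91.2094 (V=70.7801), down 59.4844 (V=77.9097). Price 62.9527; hedge Δ=-0.2247, bond B=80.7768.
  t=2,j=1: stock 121.6125 → up 139.8544 (V=195.0221), down 91.2094 (V=70.7801). Price 167.0885; hedge Δ=2.5541, bond B=-143.5166.
  t=2,j=2: stock 186.4725 → up 214.4434 (V=90.6854), down 139.8544 (V=195.0221). Price 84.8692; hedge Δ=-1.3988, bond B=345.7110.
  t=1,j=0: stock 105.7500 → up 121.6125 (V=167.0885), down 79.3125 (V=62.9527). Price 143.2582; hedge Δ=2.4618, bond B=-117.0813.
  t=1,j=1: stock 162.1500 → up 186.4725 (V=84.8692), down 121.6125 (V=167.0885). Price 78.7435; hedge Δ=-1.2676, bond B=284.2917.
  t=0,j=0: stock 141.0000 → up 162.1500 (V=78.7435), down 105.7500 (V=143.2582). Price 72.5392; hedge Δ=-1.1439, bond B=233.8257.
Check: Δ(0,0)·S0 + B(0,0) = 72.5392 = V0.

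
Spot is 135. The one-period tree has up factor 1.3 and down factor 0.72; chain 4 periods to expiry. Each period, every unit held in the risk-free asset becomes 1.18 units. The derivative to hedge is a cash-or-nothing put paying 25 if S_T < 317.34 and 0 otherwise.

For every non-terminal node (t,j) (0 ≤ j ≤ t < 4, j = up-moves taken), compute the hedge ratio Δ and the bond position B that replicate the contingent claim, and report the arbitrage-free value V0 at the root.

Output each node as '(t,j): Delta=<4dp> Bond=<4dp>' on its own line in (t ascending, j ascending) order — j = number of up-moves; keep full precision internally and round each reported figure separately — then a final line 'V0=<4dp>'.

Under the risk-neutral measure, an up-move has probability p* = (R−d)/(u−d) = 0.7931 and values discount at R = 1.18.
Payoff layer (t=4): V(4,0)=25.0000, V(4,1)=25.0000, V(4,2)=25.0000, V(4,3)=25.0000, V(4,4)=0.0000
Node (3,0) S=50.3885: V=(p*·25.0000+(1−p*)·25.0000)/1.18=21.1864; Δ=(25.0000−25.0000)/(65.5050−36.2797)=0.0000; B=V−Δ·S=21.1864
Node (3,1) S=90.9792: V=(p*·25.0000+(1−p*)·25.0000)/1.18=21.1864; Δ=(25.0000−25.0000)/(118.2730−65.5050)=0.0000; B=V−Δ·S=21.1864
Node (3,2) S=164.2680: V=(p*·25.0000+(1−p*)·25.0000)/1.18=21.1864; Δ=(25.0000−25.0000)/(213.5484−118.2730)=0.0000; B=V−Δ·S=21.1864
Node (3,3) S=296.5950: V=(p*·0.0000+(1−p*)·25.0000)/1.18=4.3834; Δ=(0.0000−25.0000)/(385.5735−213.5484)=-0.1453; B=V−Δ·S=47.4868
Node (2,0) S=69.9840: V=(p*·21.1864+(1−p*)·21.1864)/1.18=17.9546; Δ=(21.1864−21.1864)/(90.9792−50.3885)=0.0000; B=V−Δ·S=17.9546
Node (2,1) S=126.3600: V=(p*·21.1864+(1−p*)·21.1864)/1.18=17.9546; Δ=(21.1864−21.1864)/(164.2680−90.9792)=0.0000; B=V−Δ·S=17.9546
Node (2,2) S=228.1500: V=(p*·4.3834+(1−p*)·21.1864)/1.18=6.6609; Δ=(4.3834−21.1864)/(296.5950−164.2680)=-0.1270; B=V−Δ·S=35.6317
Node (1,0) S=97.2000: V=(p*·17.9546+(1−p*)·17.9546)/1.18=15.2158; Δ=(17.9546−17.9546)/(126.3600−69.9840)=0.0000; B=V−Δ·S=15.2158
Node (1,1) S=175.5000: V=(p*·6.6609+(1−p*)·17.9546)/1.18=7.6250; Δ=(6.6609−17.9546)/(228.1500−126.3600)=-0.1110; B=V−Δ·S=27.0969
Node (0,0) S=135.0000: V=(p*·7.6250+(1−p*)·15.2158)/1.18=7.7928; Δ=(7.6250−15.2158)/(175.5000−97.2000)=-0.0969; B=V−Δ·S=20.8803
Check: Δ(0,0)·S0 + B(0,0) = 7.7928 = V0.

(0,0): Delta=-0.0969 Bond=20.8803
(1,0): Delta=0.0000 Bond=15.2158
(1,1): Delta=-0.1110 Bond=27.0969
(2,0): Delta=0.0000 Bond=17.9546
(2,1): Delta=0.0000 Bond=17.9546
(2,2): Delta=-0.1270 Bond=35.6317
(3,0): Delta=0.0000 Bond=21.1864
(3,1): Delta=0.0000 Bond=21.1864
(3,2): Delta=0.0000 Bond=21.1864
(3,3): Delta=-0.1453 Bond=47.4868
V0=7.7928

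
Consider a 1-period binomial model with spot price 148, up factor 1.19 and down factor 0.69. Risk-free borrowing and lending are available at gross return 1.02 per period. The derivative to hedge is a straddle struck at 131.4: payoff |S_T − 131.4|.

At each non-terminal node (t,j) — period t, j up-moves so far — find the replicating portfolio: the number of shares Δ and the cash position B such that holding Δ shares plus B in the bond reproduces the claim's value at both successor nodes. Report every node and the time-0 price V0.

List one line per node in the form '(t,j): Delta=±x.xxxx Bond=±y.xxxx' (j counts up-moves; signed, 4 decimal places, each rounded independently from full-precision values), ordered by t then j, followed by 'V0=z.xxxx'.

Risk-neutral probability p* = (R−d)/(u−d) = (1.02−0.69)/(1.19−0.69) = 0.6600.
At expiry t=1: V(1,0)=29.2800, V(1,1)=44.7200
  t=0,j=0: stock 148.0000 → up 176.1200 (V=44.7200), down 102.1200 (V=29.2800). Price 38.6965; hedge Δ=0.2086, bond B=7.8165.
Check: Δ(0,0)·S0 + B(0,0) = 38.6965 = V0.

(0,0): Delta=0.2086 Bond=7.8165
V0=38.6965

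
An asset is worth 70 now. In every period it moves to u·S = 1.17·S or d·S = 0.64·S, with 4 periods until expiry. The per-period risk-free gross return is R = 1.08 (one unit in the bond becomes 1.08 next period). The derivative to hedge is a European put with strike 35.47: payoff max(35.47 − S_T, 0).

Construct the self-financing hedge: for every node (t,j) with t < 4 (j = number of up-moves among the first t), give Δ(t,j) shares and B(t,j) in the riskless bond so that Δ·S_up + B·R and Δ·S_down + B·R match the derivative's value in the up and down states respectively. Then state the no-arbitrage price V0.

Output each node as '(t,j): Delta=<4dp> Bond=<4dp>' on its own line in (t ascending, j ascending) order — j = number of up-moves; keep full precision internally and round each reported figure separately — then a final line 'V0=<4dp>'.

(0,0): Delta=-0.0225 Bond=1.7592
(1,0): Delta=-0.1527 Bond=7.7295
(1,1): Delta=-0.0080 Bond=0.7075
(2,0): Delta=-0.8088 Bond=27.1618
(2,1): Delta=-0.0792 Bond=4.4996
(2,2): Delta=0.0000 Bond=0.0000
(3,0): Delta=-1.0000 Bond=32.8426
(3,1): Delta=-0.7874 Bond=28.6172
(3,2): Delta=0.0000 Bond=0.0000
(3,3): Delta=0.0000 Bond=0.0000
V0=0.1818

Since d<R<u, set p* = (R−d)/(u−d) = 0.8302; price each node as the discounted p*-expectation of its children.
Payoff layer (t=4): V(4,0)=23.7259, V(4,1)=14.0004, V(4,2)=0.0000, V(4,3)=0.0000, V(4,4)=0.0000
  t=3,j=0: stock 18.3501 → up 21.4696 (V=14.0004), down 11.7441 (V=23.7259). Price 14.4925; hedge Δ=-1.0000, bond B=32.8426.
  t=3,j=1: stock 33.5462 → up 39.2491 (V=0.0000), down 21.4696 (V=14.0004). Price 2.2013; hedge Δ=-0.7874, bond B=28.6172.
  t=3,j=2: stock 61.3267 → up 71.7523 (V=0.0000), down 39.2491 (V=0.0000). Price 0.0000; hedge Δ=0.0000, bond B=0.0000.
  t=3,j=3: stock 112.1129 → up 131.1721 (V=0.0000), down 71.7523 (V=0.0000). Price 0.0000; hedge Δ=0.0000, bond B=0.0000.
  t=2,j=0: stock 28.6720 → up 33.5462 (V=2.2013), down 18.3501 (V=14.4925). Price 3.9708; hedge Δ=-0.8088, bond B=27.1618.
  t=2,j=1: stock 52.4160 → up 61.3267 (V=0.0000), down 33.5462 (V=2.2013). Price 0.3461; hedge Δ=-0.0792, bond B=4.4996.
  t=2,j=2: stock 95.8230 → up 112.1129 (V=0.0000), down 61.3267 (V=0.0000). Price 0.0000; hedge Δ=0.0000, bond B=0.0000.
  t=1,j=0: stock 44.8000 → up 52.4160 (V=0.3461), down 28.6720 (V=3.9708). Price 0.8904; hedge Δ=-0.1527, bond B=7.7295.
  t=1,j=1: stock 81.9000 → up 95.8230 (V=0.0000), down 52.4160 (V=0.3461). Price 0.0544; hedge Δ=-0.0080, bond B=0.7075.
  t=0,j=0: stock 70.0000 → up 81.9000 (V=0.0544), down 44.8000 (V=0.8904). Price 0.1818; hedge Δ=-0.0225, bond B=1.7592.
Self-financing check: at every node Δ·S+B equals the discounted successor values.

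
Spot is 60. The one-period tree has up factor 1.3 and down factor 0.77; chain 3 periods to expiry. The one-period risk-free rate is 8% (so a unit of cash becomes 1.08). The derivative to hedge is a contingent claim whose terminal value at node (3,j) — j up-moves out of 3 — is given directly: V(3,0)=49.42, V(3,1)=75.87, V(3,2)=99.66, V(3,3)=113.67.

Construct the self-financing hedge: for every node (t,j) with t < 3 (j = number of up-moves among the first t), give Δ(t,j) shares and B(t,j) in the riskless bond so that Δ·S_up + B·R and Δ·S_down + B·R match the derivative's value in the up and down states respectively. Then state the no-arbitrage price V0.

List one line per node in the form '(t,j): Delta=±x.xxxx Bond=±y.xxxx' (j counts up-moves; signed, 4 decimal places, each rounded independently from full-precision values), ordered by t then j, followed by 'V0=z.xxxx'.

No-arbitrage ⇒ martingale measure with p* = (R−d)/(u−d) = 0.5849.
Terminal values V(3,·): V(3,0)=49.4200, V(3,1)=75.8700, V(3,2)=99.6600, V(3,3)=113.6700
  t=2,j=0: stock 35.5740 → up 46.2462 (V=75.8700), down 27.3920 (V=49.4200). Price 60.0840; hedge Δ=1.4029, bond B=10.1784.
  t=2,j=1: stock 60.0600 → up 78.0780 (V=99.6600), down 46.2462 (V=75.8700). Price 83.1342; hedge Δ=0.7474, bond B=38.2474.
  t=2,j=2: stock 101.4000 → up 131.8200 (V=113.6700), down 78.0780 (V=99.6600). Price 99.8653; hedge Δ=0.2607, bond B=73.4313.
  t=1,j=0: stock 46.2000 → up 60.0600 (V=83.1342), down 35.5740 (V=60.0840). Price 68.1168; hedge Δ=0.9414, bond B=24.6260.
  t=1,j=1: stock 78.0000 → up 101.4000 (V=99.8653), down 60.0600 (V=83.1342). Price 86.0373; hedge Δ=0.4047, bond B=54.4691.
  t=0,j=0: stock 60.0000 → up 78.0000 (V=86.0373), down 46.2000 (V=68.1168). Price 72.7765; hedge Δ=0.5635, bond B=38.9643.
Each (Δ,B) replicates both successor values, so the strategy is self-financing and V0 is arbitrage-free.

(0,0): Delta=0.5635 Bond=38.9643
(1,0): Delta=0.9414 Bond=24.6260
(1,1): Delta=0.4047 Bond=54.4691
(2,0): Delta=1.4029 Bond=10.1784
(2,1): Delta=0.7474 Bond=38.2474
(2,2): Delta=0.2607 Bond=73.4313
V0=72.7765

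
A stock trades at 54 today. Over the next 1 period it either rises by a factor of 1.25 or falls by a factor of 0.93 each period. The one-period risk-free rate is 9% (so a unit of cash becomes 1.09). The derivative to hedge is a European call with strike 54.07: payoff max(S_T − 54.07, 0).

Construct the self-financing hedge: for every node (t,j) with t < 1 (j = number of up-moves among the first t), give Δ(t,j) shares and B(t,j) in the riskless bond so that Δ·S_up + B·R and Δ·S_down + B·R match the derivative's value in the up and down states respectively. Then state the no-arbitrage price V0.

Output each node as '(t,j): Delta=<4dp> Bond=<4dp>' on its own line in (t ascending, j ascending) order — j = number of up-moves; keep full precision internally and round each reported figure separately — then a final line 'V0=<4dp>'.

(0,0): Delta=0.7772 Bond=-35.8082
V0=6.1606

Risk-neutral probability p* = (R−d)/(u−d) = (1.09−0.93)/(1.25−0.93) = 0.5000.
Terminal payoffs: V(1,0)=0.0000, V(1,1)=13.4300
(0,0): S=54.0000. Δ = (V_up−V_dn)/(S_up−S_dn) = (13.4300−0.0000)/(67.5000−50.2200) = 0.7772. V = [p*·13.4300 + (1−p*)·0.0000]/1.09 = 6.1606. B = V − Δ·S = -35.8082.
Root portfolio cost Δ·54+B reproduces V0=6.1606.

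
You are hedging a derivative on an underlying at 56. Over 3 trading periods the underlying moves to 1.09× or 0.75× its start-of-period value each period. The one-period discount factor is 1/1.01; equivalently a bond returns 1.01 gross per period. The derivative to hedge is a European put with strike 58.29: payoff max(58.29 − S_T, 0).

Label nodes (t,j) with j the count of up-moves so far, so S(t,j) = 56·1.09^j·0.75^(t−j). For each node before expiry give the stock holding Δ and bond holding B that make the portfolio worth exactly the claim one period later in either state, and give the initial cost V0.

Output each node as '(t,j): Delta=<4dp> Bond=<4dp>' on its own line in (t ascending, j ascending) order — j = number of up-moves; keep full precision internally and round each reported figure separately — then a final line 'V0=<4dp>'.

(0,0): Delta=-0.5715 Bond=38.7576
(1,0): Delta=-1.0000 Bond=57.1415
(1,1): Delta=-0.4808 Bond=33.6079
(2,0): Delta=-1.0000 Bond=57.7129
(2,1): Delta=-1.0000 Bond=57.7129
(2,2): Delta=-0.3709 Bond=26.6304
V0=6.7526

The replicating-portfolio and risk-neutral prices coincide; use p* = (1.01−0.75)/(1.09−0.75) = 0.7647 for the latter.
Terminal values V(3,·): V(3,0)=34.6650, V(3,1)=23.9550, V(3,2)=8.3898, V(3,3)=0.0000
  t=2,j=0: stock 31.5000 → up 34.3350 (V=23.9550), down 23.6250 (V=34.6650). Price 26.2129; hedge Δ=-1.0000, bond B=57.7129.
  t=2,j=1: stock 45.7800 → up 49.9002 (V=8.3898), down 34.3350 (V=23.9550). Price 11.9329; hedge Δ=-1.0000, bond B=57.7129.
  t=2,j=2: stock 66.5336 → up 72.5216 (V=0.0000), down 49.9002 (V=8.3898). Price 1.9545; hedge Δ=-0.3709, bond B=26.6304.
  t=1,j=0: stock 42.0000 → up 45.7800 (V=11.9329), down 31.5000 (V=26.2129). Price 15.1415; hedge Δ=-1.0000, bond B=57.1415.
  t=1,j=1: stock 61.0400 → up 66.5336 (V=1.9545), down 45.7800 (V=11.9329). Price 4.2598; hedge Δ=-0.4808, bond B=33.6079.
  t=0,j=0: stock 56.0000 → up 61.0400 (V=4.2598), down 42.0000 (V=15.1415). Price 6.7526; hedge Δ=-0.5715, bond B=38.7576.
Each (Δ,B) replicates both successor values, so the strategy is self-financing and V0 is arbitrage-free.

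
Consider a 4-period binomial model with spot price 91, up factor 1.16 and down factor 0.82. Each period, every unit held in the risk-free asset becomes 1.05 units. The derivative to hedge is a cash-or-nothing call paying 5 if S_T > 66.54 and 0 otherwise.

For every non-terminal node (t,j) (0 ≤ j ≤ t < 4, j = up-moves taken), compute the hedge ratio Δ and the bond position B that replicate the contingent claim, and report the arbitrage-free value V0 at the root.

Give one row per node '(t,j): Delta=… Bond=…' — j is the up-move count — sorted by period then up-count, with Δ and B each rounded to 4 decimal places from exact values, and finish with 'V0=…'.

(0,0): Delta=0.0297 Bond=0.9930
(1,0): Delta=0.0782 Bond=-2.5831
(1,1): Delta=0.0132 Bond=2.7767
(2,0): Delta=0.1548 Bond=-7.3990
(2,1): Delta=0.0523 Bond=-0.4708
(2,2): Delta=0.0000 Bond=4.5351
(3,0): Delta=0.0000 Bond=0.0000
(3,1): Delta=0.2072 Bond=-11.4846
(3,2): Delta=0.0000 Bond=4.7619
(3,3): Delta=0.0000 Bond=4.7619
V0=3.6915

Since d<R<u, set p* = (R−d)/(u−d) = 0.6765; price each node as the discounted p*-expectation of its children.
Terminal payoffs: V(4,0)=0.0000, V(4,1)=0.0000, V(4,2)=5.0000, V(4,3)=5.0000, V(4,4)=5.0000
  t=3,j=0: stock 50.1745 → up 58.2024 (V=0.0000), down 41.1431 (V=0.0000). Price 0.0000; hedge Δ=0.0000, bond B=0.0000.
  t=3,j=1: stock 70.9785 → up 82.3351 (V=5.0000), down 58.2024 (V=0.0000). Price 3.2213; hedge Δ=0.2072, bond B=-11.4846.
  t=3,j=2: stock 100.4087 → up 116.4741 (V=5.0000), down 82.3351 (V=5.0000). Price 4.7619; hedge Δ=0.0000, bond B=4.7619.
  t=3,j=3: stock 142.0415 → up 164.7682 (V=5.0000), down 116.4741 (V=5.0000). Price 4.7619; hedge Δ=0.0000, bond B=4.7619.
  t=2,j=0: stock 61.1884 → up 70.9785 (V=3.2213), down 50.1745 (V=0.0000). Price 2.0753; hedge Δ=0.1548, bond B=-7.3990.
  t=2,j=1: stock 86.5592 → up 100.4087 (V=4.7619), down 70.9785 (V=3.2213). Price 4.0604; hedge Δ=0.0523, bond B=-0.4708.
  t=2,j=2: stock 122.4496 → up 142.0415 (V=4.7619), down 100.4087 (V=4.7619). Price 4.5351; hedge Δ=0.0000, bond B=4.5351.
  t=1,j=0: stock 74.6200 → up 86.5592 (V=4.0604), down 61.1884 (V=2.0753). Price 3.2554; hedge Δ=0.0782, bond B=-2.5831.
  t=1,j=1: stock 105.5600 → up 122.4496 (V=4.5351), down 86.5592 (V=4.0604). Price 4.1729; hedge Δ=0.0132, bond B=2.7767.
  t=0,j=0: stock 91.0000 → up 105.5600 (V=4.1729), down 74.6200 (V=3.2554). Price 3.6915; hedge Δ=0.0297, bond B=0.9930.
Each (Δ,B) replicates both successor values, so the strategy is self-financing and V0 is arbitrage-free.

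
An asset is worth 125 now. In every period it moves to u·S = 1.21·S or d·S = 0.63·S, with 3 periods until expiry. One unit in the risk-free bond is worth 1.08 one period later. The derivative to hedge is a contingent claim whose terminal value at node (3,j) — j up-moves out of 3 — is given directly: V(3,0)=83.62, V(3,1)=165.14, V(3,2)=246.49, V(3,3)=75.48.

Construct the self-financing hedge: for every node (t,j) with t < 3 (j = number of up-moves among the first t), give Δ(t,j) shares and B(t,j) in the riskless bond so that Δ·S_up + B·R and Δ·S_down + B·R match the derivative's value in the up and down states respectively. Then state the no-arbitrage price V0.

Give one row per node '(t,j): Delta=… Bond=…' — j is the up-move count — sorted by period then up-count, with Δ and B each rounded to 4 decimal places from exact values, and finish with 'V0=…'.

Risk-neutral probability p* = (R−d)/(u−d) = (1.08−0.63)/(1.21−0.63) = 0.7759.
Payoff layer (t=3): V(3,0)=83.6200, V(3,1)=165.1400, V(3,2)=246.4900, V(3,3)=75.4800
  t=2,j=0: stock 49.6125 → up 60.0311 (V=165.1400), down 31.2559 (V=83.6200). Price 135.9891; hedge Δ=2.8330, bond B=-4.5626.
  t=2,j=1: stock 95.2875 → up 115.2979 (V=246.4900), down 60.0311 (V=165.1400). Price 211.3485; hedge Δ=1.4720, bond B=71.0899.
  t=2,j=2: stock 183.0125 → up 221.4451 (V=75.4800), down 115.2979 (V=246.4900). Price 105.3795; hedge Δ=-1.6111, bond B=400.2243.
  t=1,j=0: stock 78.7500 → up 95.2875 (V=211.3485), down 49.6125 (V=135.9891). Price 180.0533; hedge Δ=1.6499, bond B=50.1234.
  t=1,j=1: stock 151.2500 → up 183.0125 (V=105.3795), down 95.2875 (V=211.3485). Price 119.5659; hedge Δ=-1.2080, bond B=302.2711.
  t=0,j=0: stock 125.0000 → up 151.2500 (V=119.5659), down 78.7500 (V=180.0533). Price 123.2624; hedge Δ=-0.8343, bond B=227.5511.
The time-0 hedge costs 123.2624, which is the no-arbitrage price.

(0,0): Delta=-0.8343 Bond=227.5511
(1,0): Delta=1.6499 Bond=50.1234
(1,1): Delta=-1.2080 Bond=302.2711
(2,0): Delta=2.8330 Bond=-4.5626
(2,1): Delta=1.4720 Bond=71.0899
(2,2): Delta=-1.6111 Bond=400.2243
V0=123.2624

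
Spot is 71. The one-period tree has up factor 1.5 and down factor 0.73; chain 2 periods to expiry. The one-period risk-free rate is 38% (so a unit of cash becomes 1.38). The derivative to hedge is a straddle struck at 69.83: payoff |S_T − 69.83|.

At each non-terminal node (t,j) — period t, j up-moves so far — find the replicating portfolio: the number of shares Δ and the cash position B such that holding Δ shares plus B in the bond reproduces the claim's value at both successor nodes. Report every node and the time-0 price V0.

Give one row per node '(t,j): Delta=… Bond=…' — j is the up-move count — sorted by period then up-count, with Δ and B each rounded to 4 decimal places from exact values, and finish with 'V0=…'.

The replicating-portfolio and risk-neutral prices coincide; use p* = (1.38−0.73)/(1.5−0.73) = 0.8442 for the latter.
Payoff layer (t=2): V(2,0)=31.9941, V(2,1)=7.9150, V(2,2)=89.9200
  t=1,j=0: stock 51.8300 → up 77.7450 (V=7.9150), down 37.8359 (V=31.9941). Price 8.4548; hedge Δ=-0.6033, bond B=39.7263.
  t=1,j=1: stock 106.5000 → up 159.7500 (V=89.9200), down 77.7450 (V=7.9150). Price 55.8986; hedge Δ=1.0000, bond B=-50.6014.
  t=0,j=0: stock 71.0000 → up 106.5000 (V=55.8986), down 51.8300 (V=8.4548). Price 35.1483; hedge Δ=0.8678, bond B=-26.4670.
Check: Δ(0,0)·S0 + B(0,0) = 35.1483 = V0.

(0,0): Delta=0.8678 Bond=-26.4670
(1,0): Delta=-0.6033 Bond=39.7263
(1,1): Delta=1.0000 Bond=-50.6014
V0=35.1483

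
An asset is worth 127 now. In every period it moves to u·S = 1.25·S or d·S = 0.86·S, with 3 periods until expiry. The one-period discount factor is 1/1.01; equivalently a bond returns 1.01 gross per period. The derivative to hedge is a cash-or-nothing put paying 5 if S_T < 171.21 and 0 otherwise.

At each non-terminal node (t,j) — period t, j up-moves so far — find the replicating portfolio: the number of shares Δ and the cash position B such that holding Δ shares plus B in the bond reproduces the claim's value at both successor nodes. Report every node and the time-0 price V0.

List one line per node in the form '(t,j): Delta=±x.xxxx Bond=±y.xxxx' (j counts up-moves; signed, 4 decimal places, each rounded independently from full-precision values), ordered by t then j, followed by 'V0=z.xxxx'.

(0,0): Delta=-0.0146 Bond=6.4360
(1,0): Delta=0.0000 Bond=4.9015
(1,1): Delta=-0.0308 Bond=9.0586
(2,0): Delta=0.0000 Bond=4.9505
(2,1): Delta=0.0000 Bond=4.9505
(2,2): Delta=-0.0646 Bond=15.8670
V0=4.5768

Risk-neutral probability p* = (R−d)/(u−d) = (1.01−0.86)/(1.25−0.86) = 0.3846.
At expiry t=3: V(3,0)=5.0000, V(3,1)=5.0000, V(3,2)=5.0000, V(3,3)=0.0000
Node (2,0) S=93.9292: V=(p*·5.0000+(1−p*)·5.0000)/1.01=4.9505; Δ=(5.0000−5.0000)/(117.4115−80.7791)=0.0000; B=V−Δ·S=4.9505
Node (2,1) S=136.5250: V=(p*·5.0000+(1−p*)·5.0000)/1.01=4.9505; Δ=(5.0000−5.0000)/(170.6562−117.4115)=0.0000; B=V−Δ·S=4.9505
Node (2,2) S=198.4375: V=(p*·0.0000+(1−p*)·5.0000)/1.01=3.0465; Δ=(0.0000−5.0000)/(248.0469−170.6562)=-0.0646; B=V−Δ·S=15.8670
Node (1,0) S=109.2200: V=(p*·4.9505+(1−p*)·4.9505)/1.01=4.9015; Δ=(4.9505−4.9505)/(136.5250−93.9292)=0.0000; B=V−Δ·S=4.9015
Node (1,1) S=158.7500: V=(p*·3.0465+(1−p*)·4.9505)/1.01=4.1764; Δ=(3.0465−4.9505)/(198.4375−136.5250)=-0.0308; B=V−Δ·S=9.0586
Node (0,0) S=127.0000: V=(p*·4.1764+(1−p*)·4.9015)/1.01=4.5768; Δ=(4.1764−4.9015)/(158.7500−109.2200)=-0.0146; B=V−Δ·S=6.4360
Each (Δ,B) replicates both successor values, so the strategy is self-financing and V0 is arbitrage-free.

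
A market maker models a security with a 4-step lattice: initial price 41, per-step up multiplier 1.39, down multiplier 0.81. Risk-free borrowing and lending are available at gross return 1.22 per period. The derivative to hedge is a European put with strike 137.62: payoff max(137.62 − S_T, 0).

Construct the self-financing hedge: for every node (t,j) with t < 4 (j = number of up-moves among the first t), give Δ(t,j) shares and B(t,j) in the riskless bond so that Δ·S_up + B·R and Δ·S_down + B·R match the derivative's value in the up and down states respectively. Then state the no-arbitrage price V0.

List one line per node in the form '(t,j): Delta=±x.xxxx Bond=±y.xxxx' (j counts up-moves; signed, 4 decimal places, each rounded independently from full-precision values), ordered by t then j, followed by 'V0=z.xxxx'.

Under the risk-neutral measure, an up-move has probability p* = (R−d)/(u−d) = 0.7069 and values discount at R = 1.22.
Payoff layer (t=4): V(4,0)=119.9708, V(4,1)=107.3332, V(4,2)=85.6463, V(4,3)=48.4306, V(4,4)=0.0000
(3,0): S=21.7891. Δ = (V_up−V_dn)/(S_up−S_dn) = (107.3332−119.9708)/(30.2868−17.6492) = -1.0000. V = [p*·107.3332 + (1−p*)·119.9708]/1.22 = 91.0142. B = V − Δ·S = 112.8033.
(3,1): S=37.3911. Δ = (V_up−V_dn)/(S_up−S_dn) = (85.6463−107.3332)/(51.9737−30.2868) = -1.0000. V = [p*·85.6463 + (1−p*)·107.3332]/1.22 = 75.4121. B = V − Δ·S = 112.8033.
(3,2): S=64.1650. Δ = (V_up−V_dn)/(S_up−S_dn) = (48.4306−85.6463)/(89.1894−51.9737) = -1.0000. V = [p*·48.4306 + (1−p*)·85.6463]/1.22 = 48.6382. B = V − Δ·S = 112.8033.
(3,3): S=110.1104. Δ = (V_up−V_dn)/(S_up−S_dn) = (0.0000−48.4306)/(153.0534−89.1894) = -0.7583. V = [p*·0.0000 + (1−p*)·48.4306]/1.22 = 11.6354. B = V − Δ·S = 95.1364.
(2,0): S=26.9001. Δ = (V_up−V_dn)/(S_up−S_dn) = (75.4121−91.0142)/(37.3911−21.7891) = -1.0000. V = [p*·75.4121 + (1−p*)·91.0142]/1.22 = 65.5616. B = V − Δ·S = 92.4617.
(2,1): S=46.1619. Δ = (V_up−V_dn)/(S_up−S_dn) = (48.6382−75.4121)/(64.1650−37.3911) = -1.0000. V = [p*·48.6382 + (1−p*)·75.4121]/1.22 = 46.2998. B = V − Δ·S = 92.4617.
(2,2): S=79.2161. Δ = (V_up−V_dn)/(S_up−S_dn) = (11.6354−48.6382)/(110.1104−64.1650) = -0.8054. V = [p*·11.6354 + (1−p*)·48.6382]/1.22 = 18.4271. B = V − Δ·S = 82.2251.
(1,0): S=33.2100. Δ = (V_up−V_dn)/(S_up−S_dn) = (46.2998−65.5616)/(46.1619−26.9001) = -1.0000. V = [p*·46.2998 + (1−p*)·65.5616]/1.22 = 42.5783. B = V − Δ·S = 75.7883.
(1,1): S=56.9900. Δ = (V_up−V_dn)/(S_up−S_dn) = (18.4271−46.2998)/(79.2161−46.1619) = -0.8432. V = [p*·18.4271 + (1−p*)·46.2998]/1.22 = 21.8006. B = V − Δ·S = 69.8570.
(0,0): S=41.0000. Δ = (V_up−V_dn)/(S_up−S_dn) = (21.8006−42.5783)/(56.9900−33.2100) = -0.8737. V = [p*·21.8006 + (1−p*)·42.5783]/1.22 = 22.8611. B = V − Δ·S = 58.6848.
Self-financing check: at every node Δ·S+B equals the discounted successor values.

(0,0): Delta=-0.8737 Bond=58.6848
(1,0): Delta=-1.0000 Bond=75.7883
(1,1): Delta=-0.8432 Bond=69.8570
(2,0): Delta=-1.0000 Bond=92.4617
(2,1): Delta=-1.0000 Bond=92.4617
(2,2): Delta=-0.8054 Bond=82.2251
(3,0): Delta=-1.0000 Bond=112.8033
(3,1): Delta=-1.0000 Bond=112.8033
(3,2): Delta=-1.0000 Bond=112.8033
(3,3): Delta=-0.7583 Bond=95.1364
V0=22.8611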